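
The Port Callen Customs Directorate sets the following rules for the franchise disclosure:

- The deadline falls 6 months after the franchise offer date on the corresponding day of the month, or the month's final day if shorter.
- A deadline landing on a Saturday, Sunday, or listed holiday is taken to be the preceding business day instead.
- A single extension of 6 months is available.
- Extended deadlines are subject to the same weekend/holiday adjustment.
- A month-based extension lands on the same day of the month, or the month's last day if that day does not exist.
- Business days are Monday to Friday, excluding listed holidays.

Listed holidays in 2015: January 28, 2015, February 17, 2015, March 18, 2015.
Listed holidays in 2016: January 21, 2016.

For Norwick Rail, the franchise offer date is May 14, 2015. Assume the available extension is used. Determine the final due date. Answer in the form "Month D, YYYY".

May 13, 2016

Moving 6 months forward from May 14, 2015 on the corresponding day gives November 14, 2015.
November 14, 2015 is a Saturday; the preceding business day is November 13, 2015 (Friday).
Add 6 months to November 13, 2015: May 13, 2016.
May 13, 2016 is a Friday and not a listed holiday, so it stands.
So the filing is due May 13, 2016.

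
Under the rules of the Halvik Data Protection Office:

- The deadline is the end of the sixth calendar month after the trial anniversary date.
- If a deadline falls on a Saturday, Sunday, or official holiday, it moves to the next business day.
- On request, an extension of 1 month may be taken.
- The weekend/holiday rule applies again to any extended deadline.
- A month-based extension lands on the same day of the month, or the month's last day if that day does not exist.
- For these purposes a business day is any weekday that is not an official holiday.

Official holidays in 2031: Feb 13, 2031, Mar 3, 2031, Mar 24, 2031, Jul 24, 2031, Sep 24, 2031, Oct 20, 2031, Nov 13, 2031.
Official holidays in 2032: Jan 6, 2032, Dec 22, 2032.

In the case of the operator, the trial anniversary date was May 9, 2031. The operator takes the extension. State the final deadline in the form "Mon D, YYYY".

Jan 1, 2032

6 months after May 9, 2031 falls in November 2031; the last day of that month is Nov 30, 2031.
Nov 30, 2031 falls on a Sunday. Rolling to the next business day gives Dec 1, 2031, a Monday.
Applying the 1 month extension: 1 month after Dec 1, 2031 is Jan 1, 2032.
Jan 1, 2032 is a Thursday and not a listed holiday, so it stands.
So the filing is due Jan 1, 2032.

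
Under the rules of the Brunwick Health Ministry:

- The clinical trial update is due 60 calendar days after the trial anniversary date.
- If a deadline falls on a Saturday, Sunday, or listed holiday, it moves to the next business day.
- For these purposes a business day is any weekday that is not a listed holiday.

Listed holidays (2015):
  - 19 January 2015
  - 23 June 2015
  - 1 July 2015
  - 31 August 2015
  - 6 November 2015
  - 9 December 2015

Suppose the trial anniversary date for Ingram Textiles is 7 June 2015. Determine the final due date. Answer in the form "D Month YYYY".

6 August 2015

From 7 June 2015, 60 calendar days later is 6 August 2015.
6 August 2015 is a Thursday and not a listed holiday, so it stands.
Deadline: 6 August 2015.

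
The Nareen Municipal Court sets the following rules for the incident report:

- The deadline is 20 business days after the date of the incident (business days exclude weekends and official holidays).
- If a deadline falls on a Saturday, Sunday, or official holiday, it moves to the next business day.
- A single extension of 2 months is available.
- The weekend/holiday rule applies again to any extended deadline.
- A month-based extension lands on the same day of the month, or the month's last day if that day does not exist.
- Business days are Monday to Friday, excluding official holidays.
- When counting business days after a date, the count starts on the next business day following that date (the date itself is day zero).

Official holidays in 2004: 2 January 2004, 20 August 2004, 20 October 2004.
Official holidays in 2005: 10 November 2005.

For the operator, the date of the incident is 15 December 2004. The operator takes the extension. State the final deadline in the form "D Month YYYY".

Starting the day after 15 December 2004 and counting 20 business days lands on 12 January 2005.
12 January 2005 (Wednesday) is already a business day.
Add 2 months to 12 January 2005: 12 March 2005.
12 March 2005 is a Saturday, so it moves to the next business day, 14 March 2005 (Monday).
The final due date is 14 March 2005.

14 March 2005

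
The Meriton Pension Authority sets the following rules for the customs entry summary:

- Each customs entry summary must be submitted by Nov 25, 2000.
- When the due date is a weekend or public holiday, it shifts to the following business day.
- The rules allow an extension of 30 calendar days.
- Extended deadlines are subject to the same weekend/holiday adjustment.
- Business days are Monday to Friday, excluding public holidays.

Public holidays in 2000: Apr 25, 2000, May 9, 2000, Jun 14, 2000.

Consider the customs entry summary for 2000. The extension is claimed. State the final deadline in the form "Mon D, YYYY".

The statutory due date is Nov 25, 2000.
Nov 25, 2000 falls on a Saturday. Rolling to the next business day gives Nov 27, 2000, a Monday.
Applying the 30-calendar-day extension: Nov 27, 2000 + 30 days = Dec 27, 2000.
Dec 27, 2000 (Wednesday) is already a business day.
So the filing is due Dec 27, 2000.

Dec 27, 2000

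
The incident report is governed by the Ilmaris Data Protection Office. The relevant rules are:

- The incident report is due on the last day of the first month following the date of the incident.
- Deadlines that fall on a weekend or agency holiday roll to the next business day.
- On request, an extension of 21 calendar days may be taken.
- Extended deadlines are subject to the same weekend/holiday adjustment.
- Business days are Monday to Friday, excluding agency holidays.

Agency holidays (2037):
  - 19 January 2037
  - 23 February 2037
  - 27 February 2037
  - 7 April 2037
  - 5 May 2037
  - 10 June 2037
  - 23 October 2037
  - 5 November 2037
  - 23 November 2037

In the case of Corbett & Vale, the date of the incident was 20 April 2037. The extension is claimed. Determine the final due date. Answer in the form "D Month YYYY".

22 June 2037

1 month after 20 April 2037 falls in May 2037; the last day of that month is 31 May 2037.
Because 31 May 2037 is a Sunday, the deadline becomes 1 June 2037 (Monday).
Add the 21 calendar-day extension to 1 June 2037: 22 June 2037.
Since 22 June 2037 is a Monday and not a holiday, the date is unchanged.
The final due date is 22 June 2037.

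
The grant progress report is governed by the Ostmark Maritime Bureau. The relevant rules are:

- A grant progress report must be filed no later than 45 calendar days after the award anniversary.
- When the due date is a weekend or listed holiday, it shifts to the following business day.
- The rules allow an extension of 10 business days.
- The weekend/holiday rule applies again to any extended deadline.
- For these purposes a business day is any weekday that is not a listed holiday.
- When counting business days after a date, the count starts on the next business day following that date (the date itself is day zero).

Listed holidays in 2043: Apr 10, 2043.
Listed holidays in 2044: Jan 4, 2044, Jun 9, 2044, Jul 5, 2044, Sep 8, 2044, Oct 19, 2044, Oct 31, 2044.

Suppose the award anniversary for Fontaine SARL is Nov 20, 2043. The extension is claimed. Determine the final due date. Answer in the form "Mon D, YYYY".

Jan 19, 2044

Adding 45 calendar days to Nov 20, 2043 gives Jan 4, 2044.
Jan 4, 2044 is a listed holiday; the next business day is Jan 5, 2044 (Tuesday).
Counting 10 further business days from Jan 5, 2044 reaches Jan 19, 2044.
Since Jan 19, 2044 is a Tuesday and not a holiday, the date is unchanged.
Deadline: Jan 19, 2044.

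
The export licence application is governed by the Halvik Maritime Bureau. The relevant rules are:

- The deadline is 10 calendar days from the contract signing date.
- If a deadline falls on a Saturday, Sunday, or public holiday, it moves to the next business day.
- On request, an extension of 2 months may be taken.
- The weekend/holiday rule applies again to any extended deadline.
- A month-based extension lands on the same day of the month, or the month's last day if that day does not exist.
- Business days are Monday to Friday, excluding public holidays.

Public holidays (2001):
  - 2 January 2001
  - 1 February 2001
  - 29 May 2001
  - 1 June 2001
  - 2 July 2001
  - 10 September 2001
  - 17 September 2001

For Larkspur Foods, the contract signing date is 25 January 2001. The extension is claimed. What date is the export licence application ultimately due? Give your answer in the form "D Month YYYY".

5 April 2001

From 25 January 2001, 10 calendar days later is 4 February 2001.
4 February 2001 is a Sunday; the next business day is 5 February 2001 (Monday).
Add 2 months to 5 February 2001: 5 April 2001.
5 April 2001 falls on a Thursday, which is a business day, so no adjustment is needed.
Final deadline: 5 April 2001.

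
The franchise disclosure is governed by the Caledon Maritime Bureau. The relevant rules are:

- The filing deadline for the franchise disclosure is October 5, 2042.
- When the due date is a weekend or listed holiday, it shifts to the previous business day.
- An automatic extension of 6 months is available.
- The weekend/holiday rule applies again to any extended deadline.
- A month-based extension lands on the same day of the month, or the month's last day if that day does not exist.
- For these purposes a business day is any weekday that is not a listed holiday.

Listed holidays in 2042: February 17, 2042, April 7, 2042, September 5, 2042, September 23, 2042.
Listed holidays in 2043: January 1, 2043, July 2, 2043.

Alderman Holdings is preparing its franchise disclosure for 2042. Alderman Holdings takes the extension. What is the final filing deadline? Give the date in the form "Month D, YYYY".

April 3, 2043

The stated deadline is October 5, 2042.
October 5, 2042 is a Sunday, so it moves to the preceding business day, October 3, 2042 (Friday).
Applying the 6 months extension: 6 months after October 3, 2042 is April 3, 2043.
April 3, 2043 is a Friday and not a listed holiday, so it stands.
So the filing is due April 3, 2043.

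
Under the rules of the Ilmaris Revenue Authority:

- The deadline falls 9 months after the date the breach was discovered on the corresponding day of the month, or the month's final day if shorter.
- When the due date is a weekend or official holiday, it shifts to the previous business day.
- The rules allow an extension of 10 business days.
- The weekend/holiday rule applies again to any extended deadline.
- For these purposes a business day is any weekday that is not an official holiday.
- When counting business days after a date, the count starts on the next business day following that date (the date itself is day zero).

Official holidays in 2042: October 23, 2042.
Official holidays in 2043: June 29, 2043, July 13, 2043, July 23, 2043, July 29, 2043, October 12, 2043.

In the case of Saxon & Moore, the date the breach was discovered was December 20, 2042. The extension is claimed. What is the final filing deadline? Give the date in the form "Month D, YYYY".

9 months from December 20, 2042 is September 20, 2043.
Because September 20, 2043 is a Sunday, the deadline becomes September 18, 2043 (Friday).
The 10-business-day extension runs from September 18, 2043 to October 2, 2043.
October 2, 2043 is a Friday and not a listed holiday, so it stands.
So the filing is due October 2, 2043.

October 2, 2043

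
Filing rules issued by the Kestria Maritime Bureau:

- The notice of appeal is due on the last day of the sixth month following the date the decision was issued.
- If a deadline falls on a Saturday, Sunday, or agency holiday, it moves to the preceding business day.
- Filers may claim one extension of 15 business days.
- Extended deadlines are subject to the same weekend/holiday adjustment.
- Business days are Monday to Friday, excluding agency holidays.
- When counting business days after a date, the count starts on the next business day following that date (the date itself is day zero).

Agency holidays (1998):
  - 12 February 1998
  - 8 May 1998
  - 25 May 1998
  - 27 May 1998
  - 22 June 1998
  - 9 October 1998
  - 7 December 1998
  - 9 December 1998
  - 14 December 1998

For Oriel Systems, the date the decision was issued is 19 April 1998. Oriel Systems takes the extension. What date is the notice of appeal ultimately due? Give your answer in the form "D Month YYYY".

The sixth month after 19 April 1998 is October 1998, whose last day is 31 October 1998.
31 October 1998 is a Saturday; the preceding business day is 30 October 1998 (Friday).
The 15-business-day extension runs from 30 October 1998 to 20 November 1998.
20 November 1998 falls on a Friday, which is a business day, so no adjustment is needed.
Deadline: 20 November 1998.

20 November 1998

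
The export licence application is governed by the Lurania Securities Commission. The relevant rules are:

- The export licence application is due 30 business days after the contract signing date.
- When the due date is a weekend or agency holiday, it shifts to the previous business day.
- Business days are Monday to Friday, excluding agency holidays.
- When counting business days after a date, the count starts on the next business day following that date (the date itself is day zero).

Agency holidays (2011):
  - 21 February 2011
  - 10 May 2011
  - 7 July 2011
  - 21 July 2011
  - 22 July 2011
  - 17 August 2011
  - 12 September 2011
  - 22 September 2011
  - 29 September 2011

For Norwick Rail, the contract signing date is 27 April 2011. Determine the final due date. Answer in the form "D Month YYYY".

30 business days after 27 April 2011, excluding weekends and holidays, is 9 June 2011.
9 June 2011 is a Thursday and not a listed holiday, so it stands.
The final due date is 9 June 2011.

9 June 2011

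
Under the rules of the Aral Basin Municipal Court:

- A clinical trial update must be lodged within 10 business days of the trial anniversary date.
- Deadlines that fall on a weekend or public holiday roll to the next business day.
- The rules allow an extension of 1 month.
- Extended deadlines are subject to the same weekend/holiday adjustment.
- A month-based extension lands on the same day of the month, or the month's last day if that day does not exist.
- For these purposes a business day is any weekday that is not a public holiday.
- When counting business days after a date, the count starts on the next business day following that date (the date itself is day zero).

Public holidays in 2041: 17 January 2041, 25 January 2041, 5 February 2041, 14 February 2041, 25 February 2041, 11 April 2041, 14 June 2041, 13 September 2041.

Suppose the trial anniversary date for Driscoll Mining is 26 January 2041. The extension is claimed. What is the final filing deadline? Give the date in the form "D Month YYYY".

Starting the day after 26 January 2041 and counting 10 business days lands on 11 February 2041.
11 February 2041 is a Monday and not a listed holiday, so it stands.
Add 1 month to 11 February 2041: 11 March 2041.
11 March 2041 falls on a Monday, which is a business day, so no adjustment is needed.
Deadline: 11 March 2041.

11 March 2041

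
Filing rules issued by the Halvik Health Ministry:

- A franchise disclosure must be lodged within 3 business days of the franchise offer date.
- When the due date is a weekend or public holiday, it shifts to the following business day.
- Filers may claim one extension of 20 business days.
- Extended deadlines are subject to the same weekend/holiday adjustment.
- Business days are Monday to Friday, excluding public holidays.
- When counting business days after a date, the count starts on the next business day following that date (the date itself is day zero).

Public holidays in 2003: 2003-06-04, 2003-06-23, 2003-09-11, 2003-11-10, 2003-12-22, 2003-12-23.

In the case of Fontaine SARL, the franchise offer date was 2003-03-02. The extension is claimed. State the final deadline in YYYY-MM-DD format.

3 business days after 2003-03-02, excluding weekends and holidays, is 2003-03-05.
2003-03-05 (Wednesday) is already a business day.
Counting 20 further business days from 2003-03-05 reaches 2003-04-02.
2003-04-02 is a Wednesday and not a listed holiday, so it stands.
Deadline: 2003-04-02.

2003-04-02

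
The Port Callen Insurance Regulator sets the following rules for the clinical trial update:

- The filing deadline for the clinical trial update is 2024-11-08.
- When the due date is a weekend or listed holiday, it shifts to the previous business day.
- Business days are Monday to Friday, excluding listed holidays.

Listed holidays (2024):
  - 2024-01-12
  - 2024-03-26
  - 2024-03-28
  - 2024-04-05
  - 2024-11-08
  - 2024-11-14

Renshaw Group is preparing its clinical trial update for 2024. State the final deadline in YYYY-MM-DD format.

The stated deadline is 2024-11-08.
2024-11-08 is a listed holiday, so it moves to the preceding business day, 2024-11-07 (Thursday).
Deadline: 2024-11-07.

2024-11-07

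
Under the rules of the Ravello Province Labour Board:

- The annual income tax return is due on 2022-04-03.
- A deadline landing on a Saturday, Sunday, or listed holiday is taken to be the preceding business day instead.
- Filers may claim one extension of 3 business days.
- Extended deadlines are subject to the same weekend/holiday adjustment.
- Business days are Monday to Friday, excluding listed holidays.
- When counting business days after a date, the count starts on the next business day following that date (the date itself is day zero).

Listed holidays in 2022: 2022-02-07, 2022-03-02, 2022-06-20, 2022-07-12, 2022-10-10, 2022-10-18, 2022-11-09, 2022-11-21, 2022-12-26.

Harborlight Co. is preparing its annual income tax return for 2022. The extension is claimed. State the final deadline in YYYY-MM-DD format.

2022-04-06

The stated deadline is 2022-04-03.
2022-04-03 is a Sunday; the preceding business day is 2022-04-01 (Friday).
The 3-business-day extension runs from 2022-04-01 to 2022-04-06.
2022-04-06 (Wednesday) is already a business day.
So the filing is due 2022-04-06.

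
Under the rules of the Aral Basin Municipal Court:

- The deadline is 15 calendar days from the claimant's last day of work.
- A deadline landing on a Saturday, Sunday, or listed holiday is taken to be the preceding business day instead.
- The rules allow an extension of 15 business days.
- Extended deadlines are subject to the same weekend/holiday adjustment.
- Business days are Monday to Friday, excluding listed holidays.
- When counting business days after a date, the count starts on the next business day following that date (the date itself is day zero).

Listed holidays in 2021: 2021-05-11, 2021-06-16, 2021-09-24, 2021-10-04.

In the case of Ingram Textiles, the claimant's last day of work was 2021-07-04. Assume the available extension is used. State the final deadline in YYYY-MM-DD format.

2021-08-09

Adding 15 calendar days to 2021-07-04 gives 2021-07-19.
2021-07-19 (Monday) is already a business day.
Counting 15 further business days from 2021-07-19 reaches 2021-08-09.
2021-08-09 is a Monday and not a listed holiday, so it stands.
Final deadline: 2021-08-09.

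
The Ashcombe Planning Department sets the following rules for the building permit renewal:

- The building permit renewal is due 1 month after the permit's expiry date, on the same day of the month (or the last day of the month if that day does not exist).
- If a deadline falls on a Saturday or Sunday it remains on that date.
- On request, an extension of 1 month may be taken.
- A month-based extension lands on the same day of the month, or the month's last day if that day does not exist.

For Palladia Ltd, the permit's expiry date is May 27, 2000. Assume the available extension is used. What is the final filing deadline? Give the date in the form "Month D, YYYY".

1 month after May 27, 2000, on the same day of the month, is June 27, 2000.
No adjustment is made for weekends or holidays, so June 27, 2000 stands.
The 1 month extension carries June 27, 2000 to July 27, 2000.
July 27, 2000 falls on a Thursday. The rules make no weekend/holiday allowance, so it remains July 27, 2000.
Final deadline: July 27, 2000.

July 27, 2000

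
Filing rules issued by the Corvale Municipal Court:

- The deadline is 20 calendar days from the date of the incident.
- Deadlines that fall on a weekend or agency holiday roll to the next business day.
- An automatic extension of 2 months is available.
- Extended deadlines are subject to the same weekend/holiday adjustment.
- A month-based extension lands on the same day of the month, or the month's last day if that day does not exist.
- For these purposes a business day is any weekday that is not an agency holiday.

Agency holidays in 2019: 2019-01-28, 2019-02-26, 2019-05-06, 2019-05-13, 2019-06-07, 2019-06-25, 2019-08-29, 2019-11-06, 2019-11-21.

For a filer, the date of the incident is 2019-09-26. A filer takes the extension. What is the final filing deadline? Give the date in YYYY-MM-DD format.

20 calendar days after 2019-09-26 is 2019-10-16.
2019-10-16 is a Wednesday and not a listed holiday, so it stands.
Applying the 2 months extension: 2 months after 2019-10-16 is 2019-12-16.
2019-12-16 is a Monday and not a listed holiday, so it stands.
Deadline: 2019-12-16.

2019-12-16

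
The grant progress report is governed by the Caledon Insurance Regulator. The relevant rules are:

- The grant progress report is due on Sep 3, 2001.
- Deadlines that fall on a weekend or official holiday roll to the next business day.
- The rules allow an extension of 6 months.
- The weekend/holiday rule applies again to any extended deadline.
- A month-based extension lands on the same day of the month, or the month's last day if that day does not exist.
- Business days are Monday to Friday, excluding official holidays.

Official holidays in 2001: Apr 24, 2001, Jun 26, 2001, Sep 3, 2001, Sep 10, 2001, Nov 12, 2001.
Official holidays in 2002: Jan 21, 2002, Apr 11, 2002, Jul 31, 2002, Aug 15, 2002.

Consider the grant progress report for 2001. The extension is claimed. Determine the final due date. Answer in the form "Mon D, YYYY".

Start from the fixed due date, Sep 3, 2001.
Sep 3, 2001 is a listed holiday, so it moves to the next business day, Sep 4, 2001 (Tuesday).
Applying the 6 months extension: 6 months after Sep 4, 2001 is Mar 4, 2002.
Mar 4, 2002 falls on a Monday, which is a business day, so no adjustment is needed.
Deadline: Mar 4, 2002.

Mar 4, 2002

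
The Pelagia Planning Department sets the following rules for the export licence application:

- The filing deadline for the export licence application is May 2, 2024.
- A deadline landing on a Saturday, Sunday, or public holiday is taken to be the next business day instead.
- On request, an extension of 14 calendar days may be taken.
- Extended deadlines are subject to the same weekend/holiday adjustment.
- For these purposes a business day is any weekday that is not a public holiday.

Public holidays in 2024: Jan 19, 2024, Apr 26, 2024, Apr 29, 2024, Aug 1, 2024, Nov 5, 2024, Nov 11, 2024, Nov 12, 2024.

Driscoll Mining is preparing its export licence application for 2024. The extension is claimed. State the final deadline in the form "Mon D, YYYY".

May 16, 2024

The statutory due date is May 2, 2024.
May 2, 2024 (Thursday) is already a business day.
The 14-calendar-day extension moves the deadline from May 2, 2024 to May 16, 2024.
May 16, 2024 falls on a Thursday, which is a business day, so no adjustment is needed.
Final deadline: May 16, 2024.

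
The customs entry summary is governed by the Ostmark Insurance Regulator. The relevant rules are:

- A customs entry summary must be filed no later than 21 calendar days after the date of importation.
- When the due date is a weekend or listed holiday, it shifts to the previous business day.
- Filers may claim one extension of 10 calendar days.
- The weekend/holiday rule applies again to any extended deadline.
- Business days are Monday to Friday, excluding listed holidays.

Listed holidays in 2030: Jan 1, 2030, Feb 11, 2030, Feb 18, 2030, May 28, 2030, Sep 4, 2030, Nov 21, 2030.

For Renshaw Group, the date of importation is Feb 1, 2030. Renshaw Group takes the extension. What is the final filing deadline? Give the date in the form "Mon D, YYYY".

Trigger date Feb 1, 2030 + 21 calendar days = Feb 22, 2030.
Feb 22, 2030 is a Friday and not a listed holiday, so it stands.
Add the 10 calendar-day extension to Feb 22, 2030: Mar 4, 2030.
Mar 4, 2030 is a Monday and not a listed holiday, so it stands.
Deadline: Mar 4, 2030.

Mar 4, 2030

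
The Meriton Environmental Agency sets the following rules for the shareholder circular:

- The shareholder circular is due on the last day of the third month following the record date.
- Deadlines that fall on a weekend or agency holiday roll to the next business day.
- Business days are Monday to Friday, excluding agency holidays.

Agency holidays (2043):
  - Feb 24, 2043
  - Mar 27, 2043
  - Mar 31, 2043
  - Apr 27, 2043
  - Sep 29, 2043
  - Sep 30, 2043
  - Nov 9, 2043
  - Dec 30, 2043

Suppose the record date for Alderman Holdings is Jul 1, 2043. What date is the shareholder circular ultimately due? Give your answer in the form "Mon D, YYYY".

The third month after Jul 1, 2043 is October 2043, whose last day is Oct 31, 2043.
Oct 31, 2043 is a Saturday, so it moves to the next business day, Nov 2, 2043 (Monday).
So the filing is due Nov 2, 2043.

Nov 2, 2043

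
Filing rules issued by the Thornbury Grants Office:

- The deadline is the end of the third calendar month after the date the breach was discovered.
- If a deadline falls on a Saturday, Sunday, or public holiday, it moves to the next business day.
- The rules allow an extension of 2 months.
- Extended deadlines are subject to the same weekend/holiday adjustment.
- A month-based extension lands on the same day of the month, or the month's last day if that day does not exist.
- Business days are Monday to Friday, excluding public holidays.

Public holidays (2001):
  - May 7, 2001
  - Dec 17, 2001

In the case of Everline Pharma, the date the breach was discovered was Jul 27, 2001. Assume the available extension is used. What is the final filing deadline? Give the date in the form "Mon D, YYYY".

Dec 31, 2001

The third month after Jul 27, 2001 is October 2001, whose last day is Oct 31, 2001.
Since Oct 31, 2001 is a Wednesday and not a holiday, the date is unchanged.
Applying the 2 months extension: 2 months after Oct 31, 2001 is Dec 31, 2001.
Dec 31, 2001 falls on a Monday, which is a business day, so no adjustment is needed.
So the filing is due Dec 31, 2001.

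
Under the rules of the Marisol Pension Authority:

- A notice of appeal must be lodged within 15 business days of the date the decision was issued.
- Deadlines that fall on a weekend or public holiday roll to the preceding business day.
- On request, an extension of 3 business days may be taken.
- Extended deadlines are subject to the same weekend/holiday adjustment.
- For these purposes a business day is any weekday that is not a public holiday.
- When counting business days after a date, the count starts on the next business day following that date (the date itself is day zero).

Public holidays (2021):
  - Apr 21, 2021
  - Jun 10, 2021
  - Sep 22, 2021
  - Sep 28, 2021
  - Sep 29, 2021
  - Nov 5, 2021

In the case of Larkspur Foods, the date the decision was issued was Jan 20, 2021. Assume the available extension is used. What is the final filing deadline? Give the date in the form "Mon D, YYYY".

Counting 15 business days after Jan 20, 2021 (skipping weekends and listed holidays) reaches Feb 10, 2021.
Feb 10, 2021 is a Wednesday and not a listed holiday, so it stands.
Counting 3 further business days from Feb 10, 2021 reaches Feb 15, 2021.
Feb 15, 2021 (Monday) is already a business day.
Final deadline: Feb 15, 2021.

Feb 15, 2021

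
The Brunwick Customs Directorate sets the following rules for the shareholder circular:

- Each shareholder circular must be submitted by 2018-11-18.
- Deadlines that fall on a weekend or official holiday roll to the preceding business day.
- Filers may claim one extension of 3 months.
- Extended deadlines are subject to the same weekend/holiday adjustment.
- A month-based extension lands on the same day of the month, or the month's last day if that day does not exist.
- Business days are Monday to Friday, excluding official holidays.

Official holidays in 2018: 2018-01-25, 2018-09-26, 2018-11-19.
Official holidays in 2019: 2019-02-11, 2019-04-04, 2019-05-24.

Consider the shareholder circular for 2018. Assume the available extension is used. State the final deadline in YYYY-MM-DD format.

The statutory due date is 2018-11-18.
Because 2018-11-18 is a Sunday, the deadline becomes 2018-11-16 (Friday).
The 3 months extension carries 2018-11-16 to 2019-02-16.
2019-02-16 falls on a Saturday. Rolling to the preceding business day gives 2019-02-15, a Friday.
Deadline: 2019-02-15.

2019-02-15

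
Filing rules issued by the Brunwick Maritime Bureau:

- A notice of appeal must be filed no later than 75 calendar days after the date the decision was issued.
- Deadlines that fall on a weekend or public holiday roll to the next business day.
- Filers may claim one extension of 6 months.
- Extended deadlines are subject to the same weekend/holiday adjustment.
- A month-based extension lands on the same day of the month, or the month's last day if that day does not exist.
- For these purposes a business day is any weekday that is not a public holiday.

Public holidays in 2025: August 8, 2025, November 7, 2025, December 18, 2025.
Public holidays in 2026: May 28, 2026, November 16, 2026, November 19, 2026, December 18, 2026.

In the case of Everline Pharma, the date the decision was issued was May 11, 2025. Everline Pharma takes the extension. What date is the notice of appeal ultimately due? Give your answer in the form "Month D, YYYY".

January 26, 2026

Adding 75 calendar days to May 11, 2025 gives July 25, 2025.
July 25, 2025 (Friday) is already a business day.
Add 6 months to July 25, 2025: January 25, 2026.
Because January 25, 2026 is a Sunday, the deadline becomes January 26, 2026 (Monday).
Final deadline: January 26, 2026.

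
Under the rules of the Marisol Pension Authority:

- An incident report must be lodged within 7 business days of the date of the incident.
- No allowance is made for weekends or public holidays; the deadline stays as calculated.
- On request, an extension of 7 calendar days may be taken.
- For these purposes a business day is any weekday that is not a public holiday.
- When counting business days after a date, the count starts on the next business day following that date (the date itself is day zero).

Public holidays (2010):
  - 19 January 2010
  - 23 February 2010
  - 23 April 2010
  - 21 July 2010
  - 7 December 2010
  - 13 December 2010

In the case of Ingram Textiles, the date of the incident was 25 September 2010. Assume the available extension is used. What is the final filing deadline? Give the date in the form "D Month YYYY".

12 October 2010

Counting 7 business days after 25 September 2010 (skipping weekends and listed holidays) reaches 5 October 2010.
5 October 2010 is a Tuesday; no weekend or holiday adjustment applies.
The 7-calendar-day extension moves the deadline from 5 October 2010 to 12 October 2010.
12 October 2010 is a Tuesday; no weekend or holiday adjustment applies.
Final deadline: 12 October 2010.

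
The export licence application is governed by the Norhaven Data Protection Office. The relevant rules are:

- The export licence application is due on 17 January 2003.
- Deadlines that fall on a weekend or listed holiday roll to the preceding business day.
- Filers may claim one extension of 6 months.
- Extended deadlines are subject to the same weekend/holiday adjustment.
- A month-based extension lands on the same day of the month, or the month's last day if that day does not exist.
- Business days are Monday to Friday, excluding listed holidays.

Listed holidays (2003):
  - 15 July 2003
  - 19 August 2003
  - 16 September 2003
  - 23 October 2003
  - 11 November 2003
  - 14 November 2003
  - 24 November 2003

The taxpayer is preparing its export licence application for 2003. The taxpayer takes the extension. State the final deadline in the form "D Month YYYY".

17 July 2003

The stated deadline is 17 January 2003.
17 January 2003 (Friday) is already a business day.
Add 6 months to 17 January 2003: 17 July 2003.
Since 17 July 2003 is a Thursday and not a holiday, the date is unchanged.
Deadline: 17 July 2003.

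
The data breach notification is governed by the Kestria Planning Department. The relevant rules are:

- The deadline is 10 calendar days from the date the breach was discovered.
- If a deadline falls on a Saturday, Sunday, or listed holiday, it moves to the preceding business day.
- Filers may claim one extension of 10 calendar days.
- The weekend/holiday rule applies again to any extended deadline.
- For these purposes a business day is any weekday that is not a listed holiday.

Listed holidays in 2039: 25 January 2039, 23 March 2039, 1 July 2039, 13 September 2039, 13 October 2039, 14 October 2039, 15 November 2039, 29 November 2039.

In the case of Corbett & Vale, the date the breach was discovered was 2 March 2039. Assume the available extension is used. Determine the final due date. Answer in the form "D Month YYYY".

21 March 2039

Trigger date 2 March 2039 + 10 calendar days = 12 March 2039.
12 March 2039 is a Saturday, so it moves to the preceding business day, 11 March 2039 (Friday).
Add the 10 calendar-day extension to 11 March 2039: 21 March 2039.
Since 21 March 2039 is a Monday and not a holiday, the date is unchanged.
Deadline: 21 March 2039.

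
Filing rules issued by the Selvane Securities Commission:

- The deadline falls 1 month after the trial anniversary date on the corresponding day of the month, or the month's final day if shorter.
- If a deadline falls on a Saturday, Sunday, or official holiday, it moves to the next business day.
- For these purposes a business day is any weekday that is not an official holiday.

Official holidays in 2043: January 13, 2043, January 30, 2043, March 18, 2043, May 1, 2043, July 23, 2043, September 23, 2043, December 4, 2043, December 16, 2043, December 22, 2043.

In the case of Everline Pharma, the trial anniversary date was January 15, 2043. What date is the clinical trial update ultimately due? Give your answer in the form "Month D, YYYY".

Moving 1 month forward from January 15, 2043 on the corresponding day gives February 15, 2043.
February 15, 2043 is a Sunday; the next business day is February 16, 2043 (Monday).
Final deadline: February 16, 2043.

February 16, 2043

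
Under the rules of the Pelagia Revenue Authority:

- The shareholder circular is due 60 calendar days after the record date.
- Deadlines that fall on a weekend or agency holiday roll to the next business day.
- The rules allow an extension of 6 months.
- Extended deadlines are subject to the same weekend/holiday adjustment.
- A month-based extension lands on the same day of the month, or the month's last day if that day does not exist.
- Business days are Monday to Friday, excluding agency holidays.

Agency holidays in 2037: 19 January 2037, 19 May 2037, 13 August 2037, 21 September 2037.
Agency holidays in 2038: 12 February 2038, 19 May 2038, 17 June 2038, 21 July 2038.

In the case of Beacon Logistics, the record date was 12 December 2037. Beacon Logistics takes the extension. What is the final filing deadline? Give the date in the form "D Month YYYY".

10 August 2038

Adding 60 calendar days to 12 December 2037 gives 10 February 2038.
Since 10 February 2038 is a Wednesday and not a holiday, the date is unchanged.
Add 6 months to 10 February 2038: 10 August 2038.
10 August 2038 is a Tuesday and not a listed holiday, so it stands.
So the filing is due 10 August 2038.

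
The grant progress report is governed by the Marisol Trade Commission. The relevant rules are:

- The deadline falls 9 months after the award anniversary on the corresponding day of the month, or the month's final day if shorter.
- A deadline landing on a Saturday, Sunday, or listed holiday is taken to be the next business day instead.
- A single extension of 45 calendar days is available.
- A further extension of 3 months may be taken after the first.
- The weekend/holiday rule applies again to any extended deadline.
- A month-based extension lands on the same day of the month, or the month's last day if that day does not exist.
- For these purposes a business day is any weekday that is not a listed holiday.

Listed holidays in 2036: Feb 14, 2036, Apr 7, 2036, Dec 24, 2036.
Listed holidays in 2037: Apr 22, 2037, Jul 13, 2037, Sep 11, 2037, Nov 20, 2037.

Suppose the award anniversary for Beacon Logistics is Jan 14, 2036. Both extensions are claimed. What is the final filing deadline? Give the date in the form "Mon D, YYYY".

Mar 2, 2037

9 months after Jan 14, 2036, on the same day of the month, is Oct 14, 2036.
Oct 14, 2036 (Tuesday) is already a business day.
Applying the 45-calendar-day extension: Oct 14, 2036 + 45 days = Nov 28, 2036.
Nov 28, 2036 is a Friday and not a listed holiday, so it stands.
Add 3 months to Nov 28, 2036: Feb 28, 2037.
Feb 28, 2037 falls on a Saturday. Rolling to the next business day gives Mar 2, 2037, a Monday.
Deadline: Mar 2, 2037.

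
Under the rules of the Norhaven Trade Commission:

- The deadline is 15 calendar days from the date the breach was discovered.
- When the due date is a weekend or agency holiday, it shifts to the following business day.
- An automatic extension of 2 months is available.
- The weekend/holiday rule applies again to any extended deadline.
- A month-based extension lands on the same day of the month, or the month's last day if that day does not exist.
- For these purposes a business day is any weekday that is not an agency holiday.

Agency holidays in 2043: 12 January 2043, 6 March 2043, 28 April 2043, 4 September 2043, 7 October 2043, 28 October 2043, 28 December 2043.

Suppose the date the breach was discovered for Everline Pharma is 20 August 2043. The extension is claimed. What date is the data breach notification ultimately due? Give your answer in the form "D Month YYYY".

9 November 2043

15 calendar days after 20 August 2043 is 4 September 2043.
4 September 2043 falls on a listed holiday. Rolling to the next business day gives 7 September 2043, a Monday.
Applying the 2 months extension: 2 months after 7 September 2043 is 7 November 2043.
7 November 2043 falls on a Saturday. Rolling to the next business day gives 9 November 2043, a Monday.
The final due date is 9 November 2043.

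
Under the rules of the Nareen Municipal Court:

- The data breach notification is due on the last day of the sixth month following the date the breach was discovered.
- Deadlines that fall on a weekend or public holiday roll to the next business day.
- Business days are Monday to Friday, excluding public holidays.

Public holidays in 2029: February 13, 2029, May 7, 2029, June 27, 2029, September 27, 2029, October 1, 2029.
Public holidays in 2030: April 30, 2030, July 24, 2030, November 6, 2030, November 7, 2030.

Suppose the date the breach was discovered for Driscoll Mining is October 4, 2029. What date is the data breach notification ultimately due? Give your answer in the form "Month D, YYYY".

6 months after October 4, 2029 is April 2030; that month ends on April 30, 2030.
Because April 30, 2030 is a listed holiday, the deadline becomes May 1, 2030 (Wednesday).
Final deadline: May 1, 2030.

May 1, 2030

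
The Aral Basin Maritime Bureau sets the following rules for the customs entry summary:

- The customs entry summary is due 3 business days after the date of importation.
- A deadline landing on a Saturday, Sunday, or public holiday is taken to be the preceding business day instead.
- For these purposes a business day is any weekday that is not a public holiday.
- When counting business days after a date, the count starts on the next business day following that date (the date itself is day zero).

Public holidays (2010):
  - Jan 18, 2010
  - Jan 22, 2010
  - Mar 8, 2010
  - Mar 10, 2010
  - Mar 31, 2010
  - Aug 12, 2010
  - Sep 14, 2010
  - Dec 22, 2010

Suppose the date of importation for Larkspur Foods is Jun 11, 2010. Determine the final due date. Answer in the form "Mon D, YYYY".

3 business days after Jun 11, 2010, excluding weekends and holidays, is Jun 16, 2010.
Jun 16, 2010 (Wednesday) is already a business day.
So the filing is due Jun 16, 2010.

Jun 16, 2010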